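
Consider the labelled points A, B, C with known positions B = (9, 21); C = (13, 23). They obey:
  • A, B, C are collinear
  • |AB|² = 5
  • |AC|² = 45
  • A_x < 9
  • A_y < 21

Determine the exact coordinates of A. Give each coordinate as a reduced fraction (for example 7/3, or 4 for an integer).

1. A_x = 7  [[A, B, C are collinear ⇒ -2x+4y-66=0] ∩ [|A−(9, 21)|²=5]]
2. A_y = 20  [[A, B, C are collinear ⇒ -2x+4y-66=0] ∩ [|A−(9, 21)|²=5]]
   so A = (7, 20)

A = (7, 20)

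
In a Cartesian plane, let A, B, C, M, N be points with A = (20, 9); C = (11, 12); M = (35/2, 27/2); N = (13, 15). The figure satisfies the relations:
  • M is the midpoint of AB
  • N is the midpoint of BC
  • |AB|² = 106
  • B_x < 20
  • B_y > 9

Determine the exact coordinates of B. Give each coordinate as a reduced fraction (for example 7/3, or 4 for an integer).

1. B_x = 15  [B = 2·M−A = 2·(35/2, 27/2)−(20, 9)]
2. B_y = 18  [B = 2·M−A = 2·(35/2, 27/2)−(20, 9)]
   so B = (15, 18)

B = (15, 18)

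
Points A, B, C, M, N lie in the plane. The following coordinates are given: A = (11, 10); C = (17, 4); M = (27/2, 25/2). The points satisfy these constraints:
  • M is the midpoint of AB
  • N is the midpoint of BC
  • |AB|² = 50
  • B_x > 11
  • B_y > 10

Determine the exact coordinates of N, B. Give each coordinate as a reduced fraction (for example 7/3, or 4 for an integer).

N = (33/2, 19/2)
B = (16, 15)

1. B_x = 16  [B = 2·M−A = 2·(27/2, 25/2)−(11, 10)]
2. B_y = 15  [B = 2·M−A = 2·(27/2, 25/2)−(11, 10)]
   so B = (16, 15)
3. N_x = 33/2  [2·N = B+C = (16, 15)+(17, 4)]
4. N_y = 19/2  [2·N = B+C = (16, 15)+(17, 4)]
   so N = (33/2, 19/2)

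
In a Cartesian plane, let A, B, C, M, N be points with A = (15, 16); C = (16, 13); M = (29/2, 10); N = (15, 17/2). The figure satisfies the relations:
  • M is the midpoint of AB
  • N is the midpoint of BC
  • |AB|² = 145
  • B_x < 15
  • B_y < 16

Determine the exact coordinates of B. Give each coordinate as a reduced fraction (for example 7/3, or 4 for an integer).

B = (14, 4)

1. B_x = 14  [B = 2·M−A = 2·(29/2, 10)−(15, 16)]
2. B_y = 4  [B = 2·M−A = 2·(29/2, 10)−(15, 16)]
   so B = (14, 4)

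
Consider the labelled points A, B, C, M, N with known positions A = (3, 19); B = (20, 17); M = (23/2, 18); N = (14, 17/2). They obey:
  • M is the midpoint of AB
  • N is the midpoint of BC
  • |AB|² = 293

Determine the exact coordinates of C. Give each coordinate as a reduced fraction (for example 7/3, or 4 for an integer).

C = (8, 0)

1. C_x = 8  [C = 2·N−B = 2·(14, 17/2)−(20, 17)]
2. C_y = 0  [C = 2·N−B = 2·(14, 17/2)−(20, 17)]
   so C = (8, 0)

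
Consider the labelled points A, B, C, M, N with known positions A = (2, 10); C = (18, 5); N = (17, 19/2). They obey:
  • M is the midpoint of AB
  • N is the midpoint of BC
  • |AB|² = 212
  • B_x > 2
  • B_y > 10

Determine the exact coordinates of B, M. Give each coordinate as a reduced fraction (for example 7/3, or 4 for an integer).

B = (16, 14)
M = (9, 12)

1. B_x = 16  [B = 2·N−C = 2·(17, 19/2)−(18, 5)]
2. B_y = 14  [B = 2·N−C = 2·(17, 19/2)−(18, 5)]
   so B = (16, 14)
3. M_x = 9  [2·M = A+B = (2, 10)+(16, 14)]
4. M_y = 12  [2·M = A+B = (2, 10)+(16, 14)]
   so M = (9, 12)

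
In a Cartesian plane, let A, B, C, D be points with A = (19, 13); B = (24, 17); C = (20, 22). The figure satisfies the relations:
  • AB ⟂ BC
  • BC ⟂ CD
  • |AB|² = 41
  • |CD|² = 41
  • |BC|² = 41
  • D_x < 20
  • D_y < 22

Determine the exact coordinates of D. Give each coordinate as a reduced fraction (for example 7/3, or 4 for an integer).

1. D_x = 15  [[BC ⟂ CD ⇒ -4x+5y-30=0] ∩ [|D−(20, 22)|²=41]]
2. D_y = 18  [[BC ⟂ CD ⇒ -4x+5y-30=0] ∩ [|D−(20, 22)|²=41]]
   so D = (15, 18)

D = (15, 18)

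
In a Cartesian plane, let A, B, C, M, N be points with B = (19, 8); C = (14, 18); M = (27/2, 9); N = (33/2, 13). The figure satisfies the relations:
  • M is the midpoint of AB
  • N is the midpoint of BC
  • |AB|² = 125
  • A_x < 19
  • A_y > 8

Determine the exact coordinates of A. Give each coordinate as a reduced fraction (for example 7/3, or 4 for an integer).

1. A_x = 8  [A = 2·M−B = 2·(27/2, 9)−(19, 8)]
2. A_y = 10  [A = 2·M−B = 2·(27/2, 9)−(19, 8)]
   so A = (8, 10)

A = (8, 10)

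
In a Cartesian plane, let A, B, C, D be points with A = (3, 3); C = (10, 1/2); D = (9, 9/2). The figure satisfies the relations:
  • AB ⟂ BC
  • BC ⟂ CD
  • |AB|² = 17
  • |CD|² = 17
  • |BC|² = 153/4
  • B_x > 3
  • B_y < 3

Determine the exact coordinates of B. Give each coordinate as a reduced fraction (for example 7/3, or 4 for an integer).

1. B_x = 4  [[BC ⟂ CD ⇒ 1x-4y-8=0] ∩ [|B−(3, 3)|²=17]]
2. B_y = -1  [[BC ⟂ CD ⇒ 1x-4y-8=0] ∩ [|B−(3, 3)|²=17]]
   so B = (4, -1)

B = (4, -1)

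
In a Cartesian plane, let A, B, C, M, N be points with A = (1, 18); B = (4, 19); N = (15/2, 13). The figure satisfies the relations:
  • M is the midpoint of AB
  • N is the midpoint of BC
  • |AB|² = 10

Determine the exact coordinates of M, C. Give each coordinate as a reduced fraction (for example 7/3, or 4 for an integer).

M = (5/2, 37/2)
C = (11, 7)

1. M_x = 5/2  [2·M = A+B = (1, 18)+(4, 19)]
2. M_y = 37/2  [2·M = A+B = (1, 18)+(4, 19)]
   so M = (5/2, 37/2)
3. C_x = 11  [C = 2·N−B = 2·(15/2, 13)−(4, 19)]
4. C_y = 7  [C = 2·N−B = 2·(15/2, 13)−(4, 19)]
   so C = (11, 7)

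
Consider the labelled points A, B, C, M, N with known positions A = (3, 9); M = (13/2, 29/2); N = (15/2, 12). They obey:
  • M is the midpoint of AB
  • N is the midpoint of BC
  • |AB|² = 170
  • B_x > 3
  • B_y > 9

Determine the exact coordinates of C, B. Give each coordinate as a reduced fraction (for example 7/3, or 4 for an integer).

1. B_x = 10  [B = 2·M−A = 2·(13/2, 29/2)−(3, 9)]
2. B_y = 20  [B = 2·M−A = 2·(13/2, 29/2)−(3, 9)]
   so B = (10, 20)
3. C_x = 5  [C = 2·N−B = 2·(15/2, 12)−(10, 20)]
4. C_y = 4  [C = 2·N−B = 2·(15/2, 12)−(10, 20)]
   so C = (5, 4)

C = (5, 4)
B = (10, 20)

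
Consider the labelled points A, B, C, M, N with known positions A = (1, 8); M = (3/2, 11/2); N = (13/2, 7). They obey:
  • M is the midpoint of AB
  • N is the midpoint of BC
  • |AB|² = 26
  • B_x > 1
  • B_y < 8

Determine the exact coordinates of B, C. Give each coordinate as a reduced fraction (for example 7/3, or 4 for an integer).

1. B_x = 2  [B = 2·M−A = 2·(3/2, 11/2)−(1, 8)]
2. B_y = 3  [B = 2·M−A = 2·(3/2, 11/2)−(1, 8)]
   so B = (2, 3)
3. C_x = 11  [C = 2·N−B = 2·(13/2, 7)−(2, 3)]
4. C_y = 11  [C = 2·N−B = 2·(13/2, 7)−(2, 3)]
   so C = (11, 11)

B = (2, 3)
C = (11, 11)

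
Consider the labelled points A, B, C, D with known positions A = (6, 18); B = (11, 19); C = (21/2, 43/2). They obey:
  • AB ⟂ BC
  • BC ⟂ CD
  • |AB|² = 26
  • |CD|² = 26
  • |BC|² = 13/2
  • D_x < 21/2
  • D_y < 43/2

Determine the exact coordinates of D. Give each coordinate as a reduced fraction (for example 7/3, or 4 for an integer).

D = (11/2, 41/2)

1. D_x = 11/2  [[BC ⟂ CD ⇒ -1/2x+5/2y-97/2=0] ∩ [|D−(21/2, 43/2)|²=26]]
2. D_y = 41/2  [[BC ⟂ CD ⇒ -1/2x+5/2y-97/2=0] ∩ [|D−(21/2, 43/2)|²=26]]
   so D = (11/2, 41/2)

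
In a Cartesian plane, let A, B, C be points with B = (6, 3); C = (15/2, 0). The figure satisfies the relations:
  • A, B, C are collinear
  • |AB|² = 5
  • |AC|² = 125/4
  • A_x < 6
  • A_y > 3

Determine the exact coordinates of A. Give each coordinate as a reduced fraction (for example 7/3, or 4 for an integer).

1. A_x = 5  [[A, B, C are collinear ⇒ 3x+3/2y-45/2=0] ∩ [|A−(6, 3)|²=5]]
2. A_y = 5  [[A, B, C are collinear ⇒ 3x+3/2y-45/2=0] ∩ [|A−(6, 3)|²=5]]
   so A = (5, 5)

A = (5, 5)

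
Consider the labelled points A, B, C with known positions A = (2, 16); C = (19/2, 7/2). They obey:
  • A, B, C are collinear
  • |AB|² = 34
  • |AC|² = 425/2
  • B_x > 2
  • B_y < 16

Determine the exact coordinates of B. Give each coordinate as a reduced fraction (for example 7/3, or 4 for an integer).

1. B_x = 5  [[A, B, C are collinear ⇒ -25/2x-15/2y+145=0] ∩ [|B−(2, 16)|²=34]]
2. B_y = 11  [[A, B, C are collinear ⇒ -25/2x-15/2y+145=0] ∩ [|B−(2, 16)|²=34]]
   so B = (5, 11)

B = (5, 11)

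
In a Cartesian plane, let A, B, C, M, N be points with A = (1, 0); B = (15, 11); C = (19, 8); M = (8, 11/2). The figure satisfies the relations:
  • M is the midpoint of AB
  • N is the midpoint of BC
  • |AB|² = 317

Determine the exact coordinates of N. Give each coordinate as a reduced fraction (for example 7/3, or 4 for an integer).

1. N_x = 17  [2·N = B+C = (15, 11)+(19, 8)]
2. N_y = 19/2  [2·N = B+C = (15, 11)+(19, 8)]
   so N = (17, 19/2)

N = (17, 19/2)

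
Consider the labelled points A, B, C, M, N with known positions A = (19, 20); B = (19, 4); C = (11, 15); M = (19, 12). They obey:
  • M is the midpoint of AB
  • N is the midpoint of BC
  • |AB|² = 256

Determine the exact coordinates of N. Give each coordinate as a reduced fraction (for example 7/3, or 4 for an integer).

1. N_x = 15  [2·N = B+C = (19, 4)+(11, 15)]
2. N_y = 19/2  [2·N = B+C = (19, 4)+(11, 15)]
   so N = (15, 19/2)

N = (15, 19/2)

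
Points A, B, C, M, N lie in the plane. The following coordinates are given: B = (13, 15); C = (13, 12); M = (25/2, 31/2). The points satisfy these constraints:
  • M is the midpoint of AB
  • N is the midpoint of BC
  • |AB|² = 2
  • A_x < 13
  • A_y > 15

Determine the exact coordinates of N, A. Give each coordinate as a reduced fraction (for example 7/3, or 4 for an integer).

1. A_x = 12  [A = 2·M−B = 2·(25/2, 31/2)−(13, 15)]
2. A_y = 16  [A = 2·M−B = 2·(25/2, 31/2)−(13, 15)]
   so A = (12, 16)
3. N_x = 13  [2·N = B+C = (13, 15)+(13, 12)]
4. N_y = 27/2  [2·N = B+C = (13, 15)+(13, 12)]
   so N = (13, 27/2)

N = (13, 27/2)
A = (12, 16)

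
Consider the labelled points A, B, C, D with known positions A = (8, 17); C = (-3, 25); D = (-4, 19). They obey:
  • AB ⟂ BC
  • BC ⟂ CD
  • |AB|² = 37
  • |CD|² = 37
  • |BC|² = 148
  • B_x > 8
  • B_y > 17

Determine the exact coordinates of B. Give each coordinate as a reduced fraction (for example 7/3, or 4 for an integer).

B = (9, 23)

1. B_x = 9  [[BC ⟂ CD ⇒ 1x+6y-147=0] ∩ [|B−(8, 17)|²=37]]
2. B_y = 23  [[BC ⟂ CD ⇒ 1x+6y-147=0] ∩ [|B−(8, 17)|²=37]]
   so B = (9, 23)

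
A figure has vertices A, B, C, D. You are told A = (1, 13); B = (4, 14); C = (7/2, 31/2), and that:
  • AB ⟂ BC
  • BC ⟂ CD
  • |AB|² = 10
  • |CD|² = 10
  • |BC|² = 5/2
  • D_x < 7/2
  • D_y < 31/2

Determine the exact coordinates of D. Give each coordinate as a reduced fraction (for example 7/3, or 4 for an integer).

1. D_x = 1/2  [[BC ⟂ CD ⇒ -1/2x+3/2y-43/2=0] ∩ [|D−(7/2, 31/2)|²=10]]
2. D_y = 29/2  [[BC ⟂ CD ⇒ -1/2x+3/2y-43/2=0] ∩ [|D−(7/2, 31/2)|²=10]]
   so D = (1/2, 29/2)

D = (1/2, 29/2)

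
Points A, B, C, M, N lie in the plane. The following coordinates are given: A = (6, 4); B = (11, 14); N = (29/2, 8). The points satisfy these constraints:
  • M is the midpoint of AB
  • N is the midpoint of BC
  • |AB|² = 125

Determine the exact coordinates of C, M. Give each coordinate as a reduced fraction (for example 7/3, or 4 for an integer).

C = (18, 2)
M = (17/2, 9)

1. M_x = 17/2  [2·M = A+B = (6, 4)+(11, 14)]
2. M_y = 9  [2·M = A+B = (6, 4)+(11, 14)]
   so M = (17/2, 9)
3. C_x = 18  [C = 2·N−B = 2·(29/2, 8)−(11, 14)]
4. C_y = 2  [C = 2·N−B = 2·(29/2, 8)−(11, 14)]
   so C = (18, 2)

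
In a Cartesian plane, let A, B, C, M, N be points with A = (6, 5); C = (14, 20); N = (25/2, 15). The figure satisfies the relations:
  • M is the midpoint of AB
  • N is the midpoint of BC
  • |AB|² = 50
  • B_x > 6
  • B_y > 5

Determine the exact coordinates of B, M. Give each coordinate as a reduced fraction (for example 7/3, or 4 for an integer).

B = (11, 10)
M = (17/2, 15/2)

1. B_x = 11  [B = 2·N−C = 2·(25/2, 15)−(14, 20)]
2. B_y = 10  [B = 2·N−C = 2·(25/2, 15)−(14, 20)]
   so B = (11, 10)
3. M_x = 17/2  [2·M = A+B = (6, 5)+(11, 10)]
4. M_y = 15/2  [2·M = A+B = (6, 5)+(11, 10)]
   so M = (17/2, 15/2)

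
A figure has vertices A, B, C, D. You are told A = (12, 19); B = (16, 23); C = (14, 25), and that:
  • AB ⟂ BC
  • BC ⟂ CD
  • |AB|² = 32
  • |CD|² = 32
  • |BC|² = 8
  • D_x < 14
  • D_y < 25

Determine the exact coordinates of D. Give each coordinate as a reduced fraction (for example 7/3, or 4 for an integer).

1. D_x = 10  [[BC ⟂ CD ⇒ -2x+2y-22=0] ∩ [|D−(14, 25)|²=32]]
2. D_y = 21  [[BC ⟂ CD ⇒ -2x+2y-22=0] ∩ [|D−(14, 25)|²=32]]
   so D = (10, 21)

D = (10, 21)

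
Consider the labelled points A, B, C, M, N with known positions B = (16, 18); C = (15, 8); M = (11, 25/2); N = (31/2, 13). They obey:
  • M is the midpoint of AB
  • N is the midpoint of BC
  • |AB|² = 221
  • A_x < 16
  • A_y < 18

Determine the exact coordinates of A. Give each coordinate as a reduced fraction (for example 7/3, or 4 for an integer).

1. A_x = 6  [A = 2·M−B = 2·(11, 25/2)−(16, 18)]
2. A_y = 7  [A = 2·M−B = 2·(11, 25/2)−(16, 18)]
   so A = (6, 7)

A = (6, 7)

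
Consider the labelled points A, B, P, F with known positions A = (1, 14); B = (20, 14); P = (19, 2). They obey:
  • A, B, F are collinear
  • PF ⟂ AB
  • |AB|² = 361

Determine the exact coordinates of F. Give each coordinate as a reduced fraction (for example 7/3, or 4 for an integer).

1. F_x = 19  [[A, B, F are collinear ⇒ 19y-266=0] ∩ [PF ⟂ AB ⇒ 19x-361=0]]
2. F_y = 14  [[A, B, F are collinear ⇒ 19y-266=0] ∩ [PF ⟂ AB ⇒ 19x-361=0]]
   so F = (19, 14)

F = (19, 14)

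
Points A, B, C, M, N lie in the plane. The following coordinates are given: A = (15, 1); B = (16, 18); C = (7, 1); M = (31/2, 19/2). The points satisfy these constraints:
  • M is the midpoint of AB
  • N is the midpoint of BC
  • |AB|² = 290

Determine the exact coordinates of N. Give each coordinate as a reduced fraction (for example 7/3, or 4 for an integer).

N = (23/2, 19/2)

1. N_x = 23/2  [2·N = B+C = (16, 18)+(7, 1)]
2. N_y = 19/2  [2·N = B+C = (16, 18)+(7, 1)]
   so N = (23/2, 19/2)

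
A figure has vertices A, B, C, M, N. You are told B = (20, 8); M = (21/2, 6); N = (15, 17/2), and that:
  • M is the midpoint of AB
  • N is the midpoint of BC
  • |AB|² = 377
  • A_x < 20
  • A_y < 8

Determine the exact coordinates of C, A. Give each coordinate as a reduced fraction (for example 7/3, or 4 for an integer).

1. A_x = 1  [A = 2·M−B = 2·(21/2, 6)−(20, 8)]
2. A_y = 4  [A = 2·M−B = 2·(21/2, 6)−(20, 8)]
   so A = (1, 4)
3. C_x = 10  [C = 2·N−B = 2·(15, 17/2)−(20, 8)]
4. C_y = 9  [C = 2·N−B = 2·(15, 17/2)−(20, 8)]
   so C = (10, 9)

C = (10, 9)
A = (1, 4)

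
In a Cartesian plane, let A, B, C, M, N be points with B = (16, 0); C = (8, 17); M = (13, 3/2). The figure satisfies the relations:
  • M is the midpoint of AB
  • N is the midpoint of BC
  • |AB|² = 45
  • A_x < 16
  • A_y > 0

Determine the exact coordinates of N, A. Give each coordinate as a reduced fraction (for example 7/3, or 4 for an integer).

1. A_x = 10  [A = 2·M−B = 2·(13, 3/2)−(16, 0)]
2. A_y = 3  [A = 2·M−B = 2·(13, 3/2)−(16, 0)]
   so A = (10, 3)
3. N_x = 12  [2·N = B+C = (16, 0)+(8, 17)]
4. N_y = 17/2  [2·N = B+C = (16, 0)+(8, 17)]
   so N = (12, 17/2)

N = (12, 17/2)
A = (10, 3)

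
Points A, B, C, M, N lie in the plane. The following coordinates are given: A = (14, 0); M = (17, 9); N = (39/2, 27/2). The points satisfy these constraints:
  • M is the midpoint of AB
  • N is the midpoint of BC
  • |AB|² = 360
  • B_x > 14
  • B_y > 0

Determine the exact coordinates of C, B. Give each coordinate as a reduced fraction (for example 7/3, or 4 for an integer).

1. B_x = 20  [B = 2·M−A = 2·(17, 9)−(14, 0)]
2. B_y = 18  [B = 2·M−A = 2·(17, 9)−(14, 0)]
   so B = (20, 18)
3. C_x = 19  [C = 2·N−B = 2·(39/2, 27/2)−(20, 18)]
4. C_y = 9  [C = 2·N−B = 2·(39/2, 27/2)−(20, 18)]
   so C = (19, 9)

C = (19, 9)
B = (20, 18)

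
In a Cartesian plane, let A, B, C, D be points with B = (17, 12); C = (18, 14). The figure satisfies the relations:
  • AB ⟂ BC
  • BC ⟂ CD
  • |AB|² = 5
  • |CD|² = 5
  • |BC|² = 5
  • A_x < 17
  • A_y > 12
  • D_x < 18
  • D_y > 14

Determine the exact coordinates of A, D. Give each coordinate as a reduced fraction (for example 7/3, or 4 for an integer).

1. A_x = 15  [[AB ⟂ BC ⇒ -1x-2y+41=0] ∩ [|A−(17, 12)|²=5]]
2. A_y = 13  [[AB ⟂ BC ⇒ -1x-2y+41=0] ∩ [|A−(17, 12)|²=5]]
   so A = (15, 13)
3. D_x = 16  [[BC ⟂ CD ⇒ 1x+2y-46=0] ∩ [|D−(18, 14)|²=5]]
4. D_y = 15  [[BC ⟂ CD ⇒ 1x+2y-46=0] ∩ [|D−(18, 14)|²=5]]
   so D = (16, 15)

A = (15, 13)
D = (16, 15)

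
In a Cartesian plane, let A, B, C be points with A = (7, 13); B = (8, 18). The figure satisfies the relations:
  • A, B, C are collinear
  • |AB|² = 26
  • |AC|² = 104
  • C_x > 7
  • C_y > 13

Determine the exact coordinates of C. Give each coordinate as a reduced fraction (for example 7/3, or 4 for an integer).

C = (9, 23)

1. C_x = 9  [[A, B, C are collinear ⇒ -5x+1y+22=0] ∩ [|C−(7, 13)|²=104]]
2. C_y = 23  [[A, B, C are collinear ⇒ -5x+1y+22=0] ∩ [|C−(7, 13)|²=104]]
   so C = (9, 23)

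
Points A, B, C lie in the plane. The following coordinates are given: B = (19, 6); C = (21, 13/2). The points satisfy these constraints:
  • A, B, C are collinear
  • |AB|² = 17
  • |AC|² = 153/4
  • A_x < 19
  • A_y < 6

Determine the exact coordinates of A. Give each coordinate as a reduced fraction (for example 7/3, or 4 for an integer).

1. A_x = 15  [[A, B, C are collinear ⇒ -1/2x+2y-5/2=0] ∩ [|A−(19, 6)|²=17]]
2. A_y = 5  [[A, B, C are collinear ⇒ -1/2x+2y-5/2=0] ∩ [|A−(19, 6)|²=17]]
   so A = (15, 5)

A = (15, 5)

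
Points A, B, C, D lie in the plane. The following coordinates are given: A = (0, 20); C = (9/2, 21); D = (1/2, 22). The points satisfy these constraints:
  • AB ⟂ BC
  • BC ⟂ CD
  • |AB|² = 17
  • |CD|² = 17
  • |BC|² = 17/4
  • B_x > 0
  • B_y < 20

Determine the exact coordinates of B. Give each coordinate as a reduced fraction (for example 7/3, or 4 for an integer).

1. B_x = 4  [[BC ⟂ CD ⇒ 4x-1y+3=0] ∩ [|B−(0, 20)|²=17]]
2. B_y = 19  [[BC ⟂ CD ⇒ 4x-1y+3=0] ∩ [|B−(0, 20)|²=17]]
   so B = (4, 19)

B = (4, 19)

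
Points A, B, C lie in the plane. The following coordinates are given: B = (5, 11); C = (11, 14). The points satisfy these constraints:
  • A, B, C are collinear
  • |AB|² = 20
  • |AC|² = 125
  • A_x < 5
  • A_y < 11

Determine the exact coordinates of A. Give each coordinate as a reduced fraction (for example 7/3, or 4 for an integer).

1. A_x = 1  [[A, B, C are collinear ⇒ -3x+6y-51=0] ∩ [|A−(5, 11)|²=20]]
2. A_y = 9  [[A, B, C are collinear ⇒ -3x+6y-51=0] ∩ [|A−(5, 11)|²=20]]
   so A = (1, 9)

A = (1, 9)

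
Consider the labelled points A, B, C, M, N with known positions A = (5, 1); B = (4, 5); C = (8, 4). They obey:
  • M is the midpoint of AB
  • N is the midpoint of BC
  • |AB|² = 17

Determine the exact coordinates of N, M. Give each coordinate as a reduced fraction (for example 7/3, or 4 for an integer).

N = (6, 9/2)
M = (9/2, 3)

1. M_x = 9/2  [2·M = A+B = (5, 1)+(4, 5)]
2. M_y = 3  [2·M = A+B = (5, 1)+(4, 5)]
   so M = (9/2, 3)
3. N_x = 6  [2·N = B+C = (4, 5)+(8, 4)]
4. N_y = 9/2  [2·N = B+C = (4, 5)+(8, 4)]
   so N = (6, 9/2)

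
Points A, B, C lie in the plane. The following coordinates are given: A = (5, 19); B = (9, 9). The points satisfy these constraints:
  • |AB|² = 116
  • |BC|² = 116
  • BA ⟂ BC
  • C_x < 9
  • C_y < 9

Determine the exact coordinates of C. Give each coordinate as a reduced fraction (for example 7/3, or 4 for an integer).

C = (-1, 5)

1. C_x = -1  [[BA ⟂ BC ⇒ -4x+10y-54=0] ∩ [|C−(9, 9)|²=116]]
2. C_y = 5  [[BA ⟂ BC ⇒ -4x+10y-54=0] ∩ [|C−(9, 9)|²=116]]
   so C = (-1, 5)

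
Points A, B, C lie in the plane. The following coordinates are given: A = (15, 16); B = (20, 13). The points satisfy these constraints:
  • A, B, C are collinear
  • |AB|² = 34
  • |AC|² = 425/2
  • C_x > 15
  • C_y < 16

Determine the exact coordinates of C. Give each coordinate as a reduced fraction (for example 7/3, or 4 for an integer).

1. C_x = 55/2  [[A, B, C are collinear ⇒ 3x+5y-125=0] ∩ [|C−(15, 16)|²=425/2]]
2. C_y = 17/2  [[A, B, C are collinear ⇒ 3x+5y-125=0] ∩ [|C−(15, 16)|²=425/2]]
   so C = (55/2, 17/2)

C = (55/2, 17/2)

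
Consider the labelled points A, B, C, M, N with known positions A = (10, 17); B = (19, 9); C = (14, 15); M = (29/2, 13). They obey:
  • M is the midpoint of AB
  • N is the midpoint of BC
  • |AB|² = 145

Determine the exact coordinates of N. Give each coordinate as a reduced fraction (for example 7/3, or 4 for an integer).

N = (33/2, 12)

1. N_x = 33/2  [2·N = B+C = (19, 9)+(14, 15)]
2. N_y = 12  [2·N = B+C = (19, 9)+(14, 15)]
   so N = (33/2, 12)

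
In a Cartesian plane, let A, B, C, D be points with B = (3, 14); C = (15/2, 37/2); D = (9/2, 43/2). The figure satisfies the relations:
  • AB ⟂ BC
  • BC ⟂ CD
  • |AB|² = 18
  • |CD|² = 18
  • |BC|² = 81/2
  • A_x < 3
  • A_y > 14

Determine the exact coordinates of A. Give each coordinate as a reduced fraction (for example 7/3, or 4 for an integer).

1. A_x = 0  [[AB ⟂ BC ⇒ -9/2x-9/2y+153/2=0] ∩ [|A−(3, 14)|²=18]]
2. A_y = 17  [[AB ⟂ BC ⇒ -9/2x-9/2y+153/2=0] ∩ [|A−(3, 14)|²=18]]
   so A = (0, 17)

A = (0, 17)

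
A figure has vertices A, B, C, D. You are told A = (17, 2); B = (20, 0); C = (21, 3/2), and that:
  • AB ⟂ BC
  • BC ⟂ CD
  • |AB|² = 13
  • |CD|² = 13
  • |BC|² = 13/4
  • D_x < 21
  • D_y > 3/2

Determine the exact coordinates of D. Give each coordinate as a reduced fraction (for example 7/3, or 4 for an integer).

D = (18, 7/2)

1. D_x = 18  [[BC ⟂ CD ⇒ 1x+3/2y-93/4=0] ∩ [|D−(21, 3/2)|²=13]]
2. D_y = 7/2  [[BC ⟂ CD ⇒ 1x+3/2y-93/4=0] ∩ [|D−(21, 3/2)|²=13]]
   so D = (18, 7/2)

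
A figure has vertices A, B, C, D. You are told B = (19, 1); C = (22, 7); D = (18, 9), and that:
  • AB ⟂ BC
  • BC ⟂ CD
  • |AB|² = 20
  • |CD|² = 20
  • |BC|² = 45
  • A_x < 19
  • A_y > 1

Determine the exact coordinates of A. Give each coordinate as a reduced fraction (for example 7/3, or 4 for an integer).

A = (15, 3)

1. A_x = 15  [[AB ⟂ BC ⇒ -3x-6y+63=0] ∩ [|A−(19, 1)|²=20]]
2. A_y = 3  [[AB ⟂ BC ⇒ -3x-6y+63=0] ∩ [|A−(19, 1)|²=20]]
   so A = (15, 3)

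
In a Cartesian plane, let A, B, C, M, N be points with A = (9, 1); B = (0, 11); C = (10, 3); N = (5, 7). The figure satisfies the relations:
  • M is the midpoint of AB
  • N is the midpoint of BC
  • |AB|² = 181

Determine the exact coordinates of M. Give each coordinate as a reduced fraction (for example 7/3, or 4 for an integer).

1. M_x = 9/2  [2·M = A+B = (9, 1)+(0, 11)]
2. M_y = 6  [2·M = A+B = (9, 1)+(0, 11)]
   so M = (9/2, 6)

M = (9/2, 6)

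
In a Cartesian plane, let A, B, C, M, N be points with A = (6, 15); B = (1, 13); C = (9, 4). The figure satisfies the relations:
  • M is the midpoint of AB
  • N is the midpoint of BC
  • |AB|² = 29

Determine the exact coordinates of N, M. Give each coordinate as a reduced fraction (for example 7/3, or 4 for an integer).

1. M_x = 7/2  [2·M = A+B = (6, 15)+(1, 13)]
2. M_y = 14  [2·M = A+B = (6, 15)+(1, 13)]
   so M = (7/2, 14)
3. N_x = 5  [2·N = B+C = (1, 13)+(9, 4)]
4. N_y = 17/2  [2·N = B+C = (1, 13)+(9, 4)]
   so N = (5, 17/2)

N = (5, 17/2)
M = (7/2, 14)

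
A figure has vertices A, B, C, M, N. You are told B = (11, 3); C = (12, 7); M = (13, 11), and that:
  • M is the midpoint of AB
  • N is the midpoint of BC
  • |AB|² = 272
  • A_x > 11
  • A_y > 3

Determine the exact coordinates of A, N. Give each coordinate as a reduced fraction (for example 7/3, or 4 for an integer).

A = (15, 19)
N = (23/2, 5)

1. A_x = 15  [A = 2·M−B = 2·(13, 11)−(11, 3)]
2. A_y = 19  [A = 2·M−B = 2·(13, 11)−(11, 3)]
   so A = (15, 19)
3. N_x = 23/2  [2·N = B+C = (11, 3)+(12, 7)]
4. N_y = 5  [2·N = B+C = (11, 3)+(12, 7)]
   so N = (23/2, 5)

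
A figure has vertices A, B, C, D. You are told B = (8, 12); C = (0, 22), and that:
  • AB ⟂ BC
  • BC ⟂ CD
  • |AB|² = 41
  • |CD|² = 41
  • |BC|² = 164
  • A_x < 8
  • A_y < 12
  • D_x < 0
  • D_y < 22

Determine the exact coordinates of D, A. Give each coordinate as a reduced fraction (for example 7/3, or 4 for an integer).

D = (-5, 18)
A = (3, 8)

1. D_x = -5  [[BC ⟂ CD ⇒ -8x+10y-220=0] ∩ [|D−(0, 22)|²=41]]
2. D_y = 18  [[BC ⟂ CD ⇒ -8x+10y-220=0] ∩ [|D−(0, 22)|²=41]]
   so D = (-5, 18)
3. A_x = 3  [[AB ⟂ BC ⇒ 8x-10y+56=0] ∩ [|A−(8, 12)|²=41]]
4. A_y = 8  [[AB ⟂ BC ⇒ 8x-10y+56=0] ∩ [|A−(8, 12)|²=41]]
   so A = (3, 8)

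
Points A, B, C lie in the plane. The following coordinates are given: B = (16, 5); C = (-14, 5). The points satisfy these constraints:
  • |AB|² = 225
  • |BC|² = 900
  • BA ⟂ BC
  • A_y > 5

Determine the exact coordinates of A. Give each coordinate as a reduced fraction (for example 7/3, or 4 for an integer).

1. A_x = 16  [[BA ⟂ BC ⇒ -30x+480=0] ∩ [|A−(16, 5)|²=225]]
2. A_y = 20  [[BA ⟂ BC ⇒ -30x+480=0] ∩ [|A−(16, 5)|²=225]]
   so A = (16, 20)

A = (16, 20)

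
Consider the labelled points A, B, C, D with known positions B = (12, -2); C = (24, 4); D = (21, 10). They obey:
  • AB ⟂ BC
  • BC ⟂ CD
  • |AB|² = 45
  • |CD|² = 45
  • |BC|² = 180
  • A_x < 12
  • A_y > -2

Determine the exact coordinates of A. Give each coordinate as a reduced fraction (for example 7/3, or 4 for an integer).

1. A_x = 9  [[AB ⟂ BC ⇒ -12x-6y+132=0] ∩ [|A−(12, -2)|²=45]]
2. A_y = 4  [[AB ⟂ BC ⇒ -12x-6y+132=0] ∩ [|A−(12, -2)|²=45]]
   so A = (9, 4)

A = (9, 4)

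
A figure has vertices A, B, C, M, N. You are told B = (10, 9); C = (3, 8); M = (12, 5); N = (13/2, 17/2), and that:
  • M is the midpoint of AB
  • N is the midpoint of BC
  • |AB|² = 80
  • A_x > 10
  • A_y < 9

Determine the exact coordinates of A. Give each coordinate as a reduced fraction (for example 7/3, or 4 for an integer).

A = (14, 1)

1. A_x = 14  [A = 2·M−B = 2·(12, 5)−(10, 9)]
2. A_y = 1  [A = 2·M−B = 2·(12, 5)−(10, 9)]
   so A = (14, 1)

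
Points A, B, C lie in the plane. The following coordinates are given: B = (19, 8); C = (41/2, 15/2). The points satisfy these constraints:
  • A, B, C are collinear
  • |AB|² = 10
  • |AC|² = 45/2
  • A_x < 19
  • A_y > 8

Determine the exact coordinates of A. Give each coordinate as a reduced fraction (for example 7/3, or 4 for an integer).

A = (16, 9)

1. A_x = 16  [[A, B, C are collinear ⇒ 1/2x+3/2y-43/2=0] ∩ [|A−(19, 8)|²=10]]
2. A_y = 9  [[A, B, C are collinear ⇒ 1/2x+3/2y-43/2=0] ∩ [|A−(19, 8)|²=10]]
   so A = (16, 9)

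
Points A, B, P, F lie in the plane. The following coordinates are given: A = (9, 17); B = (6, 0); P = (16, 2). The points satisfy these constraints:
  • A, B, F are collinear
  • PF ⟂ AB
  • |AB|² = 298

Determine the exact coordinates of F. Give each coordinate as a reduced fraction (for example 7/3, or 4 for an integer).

1. F_x = 990/149  [[A, B, F are collinear ⇒ 17x-3y-102=0] ∩ [PF ⟂ AB ⇒ -3x-17y+82=0]]
2. F_y = 544/149  [[A, B, F are collinear ⇒ 17x-3y-102=0] ∩ [PF ⟂ AB ⇒ -3x-17y+82=0]]
   so F = (990/149, 544/149)

F = (990/149, 544/149)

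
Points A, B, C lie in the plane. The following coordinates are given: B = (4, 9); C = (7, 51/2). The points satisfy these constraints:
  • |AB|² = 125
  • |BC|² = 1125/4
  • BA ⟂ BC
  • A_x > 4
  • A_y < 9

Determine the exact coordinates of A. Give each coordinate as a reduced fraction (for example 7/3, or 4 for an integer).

1. A_x = 15  [[BA ⟂ BC ⇒ 3x+33/2y-321/2=0] ∩ [|A−(4, 9)|²=125]]
2. A_y = 7  [[BA ⟂ BC ⇒ 3x+33/2y-321/2=0] ∩ [|A−(4, 9)|²=125]]
   so A = (15, 7)

A = (15, 7)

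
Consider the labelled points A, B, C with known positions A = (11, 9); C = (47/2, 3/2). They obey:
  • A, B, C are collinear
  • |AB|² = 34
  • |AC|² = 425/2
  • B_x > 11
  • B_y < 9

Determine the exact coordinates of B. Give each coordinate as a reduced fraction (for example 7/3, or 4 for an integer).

1. B_x = 16  [[A, B, C are collinear ⇒ -15/2x-25/2y+195=0] ∩ [|B−(11, 9)|²=34]]
2. B_y = 6  [[A, B, C are collinear ⇒ -15/2x-25/2y+195=0] ∩ [|B−(11, 9)|²=34]]
   so B = (16, 6)

B = (16, 6)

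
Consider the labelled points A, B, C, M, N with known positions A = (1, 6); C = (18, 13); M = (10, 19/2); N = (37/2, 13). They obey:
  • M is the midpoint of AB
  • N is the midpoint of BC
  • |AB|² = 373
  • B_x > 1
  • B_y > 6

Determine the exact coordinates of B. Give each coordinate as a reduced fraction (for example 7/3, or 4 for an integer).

B = (19, 13)

1. B_x = 19  [B = 2·M−A = 2·(10, 19/2)−(1, 6)]
2. B_y = 13  [B = 2·M−A = 2·(10, 19/2)−(1, 6)]
   so B = (19, 13)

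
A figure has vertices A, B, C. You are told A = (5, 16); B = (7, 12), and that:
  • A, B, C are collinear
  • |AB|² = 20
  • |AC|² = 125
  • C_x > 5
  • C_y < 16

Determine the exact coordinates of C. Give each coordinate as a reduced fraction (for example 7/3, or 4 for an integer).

1. C_x = 10  [[A, B, C are collinear ⇒ 4x+2y-52=0] ∩ [|C−(5, 16)|²=125]]
2. C_y = 6  [[A, B, C are collinear ⇒ 4x+2y-52=0] ∩ [|C−(5, 16)|²=125]]
   so C = (10, 6)

C = (10, 6)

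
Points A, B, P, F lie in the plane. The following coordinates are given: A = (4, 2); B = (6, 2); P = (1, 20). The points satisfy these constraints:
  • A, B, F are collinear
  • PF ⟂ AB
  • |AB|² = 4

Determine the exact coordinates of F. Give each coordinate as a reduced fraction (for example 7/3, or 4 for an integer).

F = (1, 2)

1. F_x = 1  [[A, B, F are collinear ⇒ 2y-4=0] ∩ [PF ⟂ AB ⇒ 2x-2=0]]
2. F_y = 2  [[A, B, F are collinear ⇒ 2y-4=0] ∩ [PF ⟂ AB ⇒ 2x-2=0]]
   so F = (1, 2)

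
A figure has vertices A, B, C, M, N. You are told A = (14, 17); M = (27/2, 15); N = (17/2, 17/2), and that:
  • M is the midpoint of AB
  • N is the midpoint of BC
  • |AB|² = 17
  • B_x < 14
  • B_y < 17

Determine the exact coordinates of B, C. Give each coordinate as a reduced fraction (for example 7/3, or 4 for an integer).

1. B_x = 13  [B = 2·M−A = 2·(27/2, 15)−(14, 17)]
2. B_y = 13  [B = 2·M−A = 2·(27/2, 15)−(14, 17)]
   so B = (13, 13)
3. C_x = 4  [C = 2·N−B = 2·(17/2, 17/2)−(13, 13)]
4. C_y = 4  [C = 2·N−B = 2·(17/2, 17/2)−(13, 13)]
   so C = (4, 4)

B = (13, 13)
C = (4, 4)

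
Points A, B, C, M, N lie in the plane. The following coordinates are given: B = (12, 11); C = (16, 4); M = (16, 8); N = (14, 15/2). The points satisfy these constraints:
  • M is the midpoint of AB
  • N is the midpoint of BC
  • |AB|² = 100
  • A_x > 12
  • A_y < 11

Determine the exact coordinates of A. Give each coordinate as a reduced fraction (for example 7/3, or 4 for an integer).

1. A_x = 20  [A = 2·M−B = 2·(16, 8)−(12, 11)]
2. A_y = 5  [A = 2·M−B = 2·(16, 8)−(12, 11)]
   so A = (20, 5)

A = (20, 5)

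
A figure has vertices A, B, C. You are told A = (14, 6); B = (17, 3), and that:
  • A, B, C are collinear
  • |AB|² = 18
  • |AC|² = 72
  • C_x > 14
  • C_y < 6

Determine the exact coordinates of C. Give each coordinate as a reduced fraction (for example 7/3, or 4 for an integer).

C = (20, 0)

1. C_x = 20  [[A, B, C are collinear ⇒ 3x+3y-60=0] ∩ [|C−(14, 6)|²=72]]
2. C_y = 0  [[A, B, C are collinear ⇒ 3x+3y-60=0] ∩ [|C−(14, 6)|²=72]]
   so C = (20, 0)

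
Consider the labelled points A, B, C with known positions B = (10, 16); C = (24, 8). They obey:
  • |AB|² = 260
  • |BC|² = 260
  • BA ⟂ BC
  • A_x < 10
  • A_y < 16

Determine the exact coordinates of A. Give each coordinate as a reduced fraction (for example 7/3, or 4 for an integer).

A = (2, 2)

1. A_x = 2  [[BA ⟂ BC ⇒ 14x-8y-12=0] ∩ [|A−(10, 16)|²=260]]
2. A_y = 2  [[BA ⟂ BC ⇒ 14x-8y-12=0] ∩ [|A−(10, 16)|²=260]]
   so A = (2, 2)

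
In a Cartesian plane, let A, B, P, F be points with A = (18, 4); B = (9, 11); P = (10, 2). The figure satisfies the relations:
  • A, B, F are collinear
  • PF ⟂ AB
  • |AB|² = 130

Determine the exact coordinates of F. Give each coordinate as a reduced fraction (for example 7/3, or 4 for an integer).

F = (909/65, 463/65)

1. F_x = 909/65  [[A, B, F are collinear ⇒ -7x-9y+162=0] ∩ [PF ⟂ AB ⇒ -9x+7y+76=0]]
2. F_y = 463/65  [[A, B, F are collinear ⇒ -7x-9y+162=0] ∩ [PF ⟂ AB ⇒ -9x+7y+76=0]]
   so F = (909/65, 463/65)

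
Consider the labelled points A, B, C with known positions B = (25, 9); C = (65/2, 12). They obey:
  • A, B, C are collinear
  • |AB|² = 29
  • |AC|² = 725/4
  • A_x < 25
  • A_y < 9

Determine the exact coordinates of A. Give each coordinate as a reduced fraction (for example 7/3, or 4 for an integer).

A = (20, 7)

1. A_x = 20  [[A, B, C are collinear ⇒ -3x+15/2y+15/2=0] ∩ [|A−(25, 9)|²=29]]
2. A_y = 7  [[A, B, C are collinear ⇒ -3x+15/2y+15/2=0] ∩ [|A−(25, 9)|²=29]]
   so A = (20, 7)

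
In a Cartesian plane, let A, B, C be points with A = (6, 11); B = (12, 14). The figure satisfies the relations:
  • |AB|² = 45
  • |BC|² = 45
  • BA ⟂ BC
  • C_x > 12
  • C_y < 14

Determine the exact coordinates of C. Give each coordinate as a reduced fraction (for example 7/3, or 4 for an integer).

1. C_x = 15  [[BA ⟂ BC ⇒ -6x-3y+114=0] ∩ [|C−(12, 14)|²=45]]
2. C_y = 8  [[BA ⟂ BC ⇒ -6x-3y+114=0] ∩ [|C−(12, 14)|²=45]]
   so C = (15, 8)

C = (15, 8)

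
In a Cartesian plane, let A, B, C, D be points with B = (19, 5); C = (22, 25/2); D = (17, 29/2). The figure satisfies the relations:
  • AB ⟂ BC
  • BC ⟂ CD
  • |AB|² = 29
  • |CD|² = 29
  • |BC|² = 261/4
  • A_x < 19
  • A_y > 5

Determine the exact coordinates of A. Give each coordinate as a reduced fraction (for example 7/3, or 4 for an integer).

A = (14, 7)

1. A_x = 14  [[AB ⟂ BC ⇒ -3x-15/2y+189/2=0] ∩ [|A−(19, 5)|²=29]]
2. A_y = 7  [[AB ⟂ BC ⇒ -3x-15/2y+189/2=0] ∩ [|A−(19, 5)|²=29]]
   so A = (14, 7)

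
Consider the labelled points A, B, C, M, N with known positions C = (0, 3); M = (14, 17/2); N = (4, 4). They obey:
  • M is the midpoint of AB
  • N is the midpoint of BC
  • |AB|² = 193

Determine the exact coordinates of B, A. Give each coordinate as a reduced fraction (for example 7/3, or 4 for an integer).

B = (8, 5)
A = (20, 12)

1. B_x = 8  [B = 2·N−C = 2·(4, 4)−(0, 3)]
2. B_y = 5  [B = 2·N−C = 2·(4, 4)−(0, 3)]
   so B = (8, 5)
3. A_x = 20  [A = 2·M−B = 2·(14, 17/2)−(8, 5)]
4. A_y = 12  [A = 2·M−B = 2·(14, 17/2)−(8, 5)]
   so A = (20, 12)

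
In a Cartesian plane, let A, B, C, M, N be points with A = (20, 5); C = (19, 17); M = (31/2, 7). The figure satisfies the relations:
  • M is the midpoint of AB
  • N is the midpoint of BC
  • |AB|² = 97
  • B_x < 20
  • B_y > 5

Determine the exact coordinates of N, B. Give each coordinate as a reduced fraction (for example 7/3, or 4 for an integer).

N = (15, 13)
B = (11, 9)

1. B_x = 11  [B = 2·M−A = 2·(31/2, 7)−(20, 5)]
2. B_y = 9  [B = 2·M−A = 2·(31/2, 7)−(20, 5)]
   so B = (11, 9)
3. N_x = 15  [2·N = B+C = (11, 9)+(19, 17)]
4. N_y = 13  [2·N = B+C = (11, 9)+(19, 17)]
   so N = (15, 13)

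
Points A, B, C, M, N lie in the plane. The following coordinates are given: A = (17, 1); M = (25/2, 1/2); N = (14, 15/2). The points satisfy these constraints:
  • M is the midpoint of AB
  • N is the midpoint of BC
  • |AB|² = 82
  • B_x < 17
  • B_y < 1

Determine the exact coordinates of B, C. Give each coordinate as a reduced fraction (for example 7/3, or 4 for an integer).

B = (8, 0)
C = (20, 15)

1. B_x = 8  [B = 2·M−A = 2·(25/2, 1/2)−(17, 1)]
2. B_y = 0  [B = 2·M−A = 2·(25/2, 1/2)−(17, 1)]
   so B = (8, 0)
3. C_x = 20  [C = 2·N−B = 2·(14, 15/2)−(8, 0)]
4. C_y = 15  [C = 2·N−B = 2·(14, 15/2)−(8, 0)]
   so C = (20, 15)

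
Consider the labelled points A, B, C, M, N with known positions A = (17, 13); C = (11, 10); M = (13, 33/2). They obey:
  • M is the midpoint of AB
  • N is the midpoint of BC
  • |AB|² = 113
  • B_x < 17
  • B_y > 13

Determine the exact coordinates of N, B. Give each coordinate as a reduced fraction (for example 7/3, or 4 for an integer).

1. B_x = 9  [B = 2·M−A = 2·(13, 33/2)−(17, 13)]
2. B_y = 20  [B = 2·M−A = 2·(13, 33/2)−(17, 13)]
   so B = (9, 20)
3. N_x = 10  [2·N = B+C = (9, 20)+(11, 10)]
4. N_y = 15  [2·N = B+C = (9, 20)+(11, 10)]
   so N = (10, 15)

N = (10, 15)
B = (9, 20)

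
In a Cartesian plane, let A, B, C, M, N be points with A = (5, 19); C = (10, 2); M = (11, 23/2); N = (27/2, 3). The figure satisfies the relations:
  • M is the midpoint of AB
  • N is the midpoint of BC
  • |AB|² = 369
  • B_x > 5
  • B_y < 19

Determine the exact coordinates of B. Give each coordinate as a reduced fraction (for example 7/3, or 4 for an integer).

1. B_x = 17  [B = 2·M−A = 2·(11, 23/2)−(5, 19)]
2. B_y = 4  [B = 2·M−A = 2·(11, 23/2)−(5, 19)]
   so B = (17, 4)

B = (17, 4)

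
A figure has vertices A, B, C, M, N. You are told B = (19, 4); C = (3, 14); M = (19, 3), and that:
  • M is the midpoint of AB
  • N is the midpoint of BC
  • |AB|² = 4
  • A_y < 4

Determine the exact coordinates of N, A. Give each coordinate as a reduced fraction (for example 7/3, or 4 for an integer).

N = (11, 9)
A = (19, 2)

1. A_x = 19  [A = 2·M−B = 2·(19, 3)−(19, 4)]
2. A_y = 2  [A = 2·M−B = 2·(19, 3)−(19, 4)]
   so A = (19, 2)
3. N_x = 11  [2·N = B+C = (19, 4)+(3, 14)]
4. N_y = 9  [2·N = B+C = (19, 4)+(3, 14)]
   so N = (11, 9)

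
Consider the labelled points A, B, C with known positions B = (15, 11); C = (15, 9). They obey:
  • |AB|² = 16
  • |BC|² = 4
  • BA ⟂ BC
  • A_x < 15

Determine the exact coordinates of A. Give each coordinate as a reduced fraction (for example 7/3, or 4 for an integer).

A = (11, 11)

1. A_x = 11  [[BA ⟂ BC ⇒ -2y+22=0] ∩ [|A−(15, 11)|²=16]]
2. A_y = 11  [[BA ⟂ BC ⇒ -2y+22=0] ∩ [|A−(15, 11)|²=16]]
   so A = (11, 11)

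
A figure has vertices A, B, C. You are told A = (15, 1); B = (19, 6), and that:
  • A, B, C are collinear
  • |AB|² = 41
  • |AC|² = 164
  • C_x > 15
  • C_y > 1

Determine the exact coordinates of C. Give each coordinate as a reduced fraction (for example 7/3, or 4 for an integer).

C = (23, 11)

1. C_x = 23  [[A, B, C are collinear ⇒ -5x+4y+71=0] ∩ [|C−(15, 1)|²=164]]
2. C_y = 11  [[A, B, C are collinear ⇒ -5x+4y+71=0] ∩ [|C−(15, 1)|²=164]]
   so C = (23, 11)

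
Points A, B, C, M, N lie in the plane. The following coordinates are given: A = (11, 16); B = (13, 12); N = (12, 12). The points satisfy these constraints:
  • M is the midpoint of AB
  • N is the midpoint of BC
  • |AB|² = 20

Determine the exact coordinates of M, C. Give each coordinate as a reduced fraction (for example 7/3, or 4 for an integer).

1. M_x = 12  [2·M = A+B = (11, 16)+(13, 12)]
2. M_y = 14  [2·M = A+B = (11, 16)+(13, 12)]
   so M = (12, 14)
3. C_x = 11  [C = 2·N−B = 2·(12, 12)−(13, 12)]
4. C_y = 12  [C = 2·N−B = 2·(12, 12)−(13, 12)]
   so C = (11, 12)

M = (12, 14)
C = (11, 12)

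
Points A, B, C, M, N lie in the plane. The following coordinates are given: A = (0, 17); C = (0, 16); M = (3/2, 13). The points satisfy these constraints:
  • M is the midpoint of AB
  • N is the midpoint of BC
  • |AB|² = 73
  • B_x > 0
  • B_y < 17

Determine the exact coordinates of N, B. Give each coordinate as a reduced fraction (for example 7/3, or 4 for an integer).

N = (3/2, 25/2)
B = (3, 9)

1. B_x = 3  [B = 2·M−A = 2·(3/2, 13)−(0, 17)]
2. B_y = 9  [B = 2·M−A = 2·(3/2, 13)−(0, 17)]
   so B = (3, 9)
3. N_x = 3/2  [2·N = B+C = (3, 9)+(0, 16)]
4. N_y = 25/2  [2·N = B+C = (3, 9)+(0, 16)]
   so N = (3/2, 25/2)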